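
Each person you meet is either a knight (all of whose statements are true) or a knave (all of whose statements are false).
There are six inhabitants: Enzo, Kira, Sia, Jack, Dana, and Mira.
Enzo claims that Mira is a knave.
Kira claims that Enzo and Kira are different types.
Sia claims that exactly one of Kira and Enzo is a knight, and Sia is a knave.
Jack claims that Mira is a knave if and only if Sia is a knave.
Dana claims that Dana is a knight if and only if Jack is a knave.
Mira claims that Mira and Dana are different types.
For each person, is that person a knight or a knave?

Enzo is a knave, Kira is a knave, Sia is a knave, Jack is a knave, Dana is a knave, and Mira is a knight.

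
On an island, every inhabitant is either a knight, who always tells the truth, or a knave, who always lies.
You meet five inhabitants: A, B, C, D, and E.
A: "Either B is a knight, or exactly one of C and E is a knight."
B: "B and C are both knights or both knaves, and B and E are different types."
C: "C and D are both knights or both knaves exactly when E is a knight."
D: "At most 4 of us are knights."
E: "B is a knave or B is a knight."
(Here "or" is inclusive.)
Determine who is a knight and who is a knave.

Suppose A is a knight. Then A's statement "either B is a knight, or exactly one of C and E is a knight" would have to be true. Checking the 16 ways to assign the others, none is consistent with every speaker.
(For instance, with B=knave, C=knight, D=knight, E=knight, A's claim "either B is a knight, or exactly one of C and E is a knight" comes out false where it would need to be true.)
So A must be a knave, making "either B is a knight, or exactly one of C and E is a knight" false. Taking A=knave, B=knave, C=knight, D=knight, E=knight, each remaining statement checks out:
  B (knave): "B and C are both knights or both knaves, and B and E are different types" — false. ✓
  C (knight): "C and D are both knights or both knaves exactly when E is a knight" — true. ✓
  D (knight): "at most 4 of us are knights" — true. ✓
  E (knight): "B is a knave or B is a knight" — true. ✓
This is the unique consistent assignment.

Knights: C, D, and E. Knaves: A and B.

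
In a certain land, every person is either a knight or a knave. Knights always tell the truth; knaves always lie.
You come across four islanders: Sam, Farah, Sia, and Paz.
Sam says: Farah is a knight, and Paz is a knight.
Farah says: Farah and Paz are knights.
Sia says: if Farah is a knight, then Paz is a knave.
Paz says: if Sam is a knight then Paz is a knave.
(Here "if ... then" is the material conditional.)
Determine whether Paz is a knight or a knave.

Consistent assignments: {Sam=knave, Farah=knave, Sia=knight, Paz=knight}
In every consistent assignment, Paz is a knight.

Paz is a knight.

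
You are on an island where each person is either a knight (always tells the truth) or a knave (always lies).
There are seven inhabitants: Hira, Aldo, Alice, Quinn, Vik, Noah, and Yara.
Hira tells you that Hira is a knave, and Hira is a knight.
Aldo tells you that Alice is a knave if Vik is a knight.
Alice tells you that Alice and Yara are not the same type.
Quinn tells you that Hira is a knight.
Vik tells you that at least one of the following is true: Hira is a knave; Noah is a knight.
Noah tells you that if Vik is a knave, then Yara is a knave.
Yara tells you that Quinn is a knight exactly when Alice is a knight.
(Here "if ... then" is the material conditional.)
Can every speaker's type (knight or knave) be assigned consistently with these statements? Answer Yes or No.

Yes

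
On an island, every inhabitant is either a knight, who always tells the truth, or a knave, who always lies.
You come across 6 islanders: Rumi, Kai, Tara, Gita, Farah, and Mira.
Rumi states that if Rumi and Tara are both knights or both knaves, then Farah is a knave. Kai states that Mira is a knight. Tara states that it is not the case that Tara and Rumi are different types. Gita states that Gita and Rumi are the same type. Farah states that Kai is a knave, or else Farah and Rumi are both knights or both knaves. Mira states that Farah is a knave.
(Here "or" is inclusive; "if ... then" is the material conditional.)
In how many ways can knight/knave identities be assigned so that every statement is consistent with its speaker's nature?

6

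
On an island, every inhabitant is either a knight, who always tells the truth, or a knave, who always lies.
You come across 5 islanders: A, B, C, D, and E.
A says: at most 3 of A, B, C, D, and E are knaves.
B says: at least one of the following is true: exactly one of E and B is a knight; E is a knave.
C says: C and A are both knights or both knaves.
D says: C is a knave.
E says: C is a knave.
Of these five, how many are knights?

The unique consistent assignment is A=knight, B=knight, C=knight, D=knave, E=knave.
That has 3 knights.

3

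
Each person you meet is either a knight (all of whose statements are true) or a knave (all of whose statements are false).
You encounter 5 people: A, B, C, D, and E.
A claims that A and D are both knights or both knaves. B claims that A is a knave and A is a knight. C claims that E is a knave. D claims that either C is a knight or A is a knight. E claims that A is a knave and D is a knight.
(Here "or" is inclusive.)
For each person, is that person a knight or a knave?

A is a knight, B is a knave, C is a knight, D is a knight, and E is a knave.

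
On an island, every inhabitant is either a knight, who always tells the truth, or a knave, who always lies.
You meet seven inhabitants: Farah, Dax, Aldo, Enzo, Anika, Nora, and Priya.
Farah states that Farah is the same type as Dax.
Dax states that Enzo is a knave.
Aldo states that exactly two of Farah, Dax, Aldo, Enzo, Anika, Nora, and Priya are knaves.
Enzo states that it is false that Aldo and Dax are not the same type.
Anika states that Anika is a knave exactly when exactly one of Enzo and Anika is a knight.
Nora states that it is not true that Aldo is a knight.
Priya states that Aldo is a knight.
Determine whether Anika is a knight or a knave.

Anika is a knave.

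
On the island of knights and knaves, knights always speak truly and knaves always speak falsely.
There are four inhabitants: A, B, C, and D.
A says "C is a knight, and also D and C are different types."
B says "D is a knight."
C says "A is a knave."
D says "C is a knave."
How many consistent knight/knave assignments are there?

0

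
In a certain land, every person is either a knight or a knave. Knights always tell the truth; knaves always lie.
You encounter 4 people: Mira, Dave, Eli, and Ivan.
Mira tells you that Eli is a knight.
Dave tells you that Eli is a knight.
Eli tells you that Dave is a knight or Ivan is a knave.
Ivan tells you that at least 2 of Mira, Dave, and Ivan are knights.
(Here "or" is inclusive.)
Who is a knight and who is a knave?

Mira is a knight, and the claim "Eli is a knight" is indeed True.
Dave is a knight; "Eli is a knight" is True, as required.
Eli is a knight, and the claim "Dave is a knight or Ivan is a knave" is indeed True.
As a knight, Ivan's statement "at least 2 of Mira, Dave, and Ivan are knights" should be True; it is.

Mira is a knight, Dave is a knight, Eli is a knight, and Ivan is a knight.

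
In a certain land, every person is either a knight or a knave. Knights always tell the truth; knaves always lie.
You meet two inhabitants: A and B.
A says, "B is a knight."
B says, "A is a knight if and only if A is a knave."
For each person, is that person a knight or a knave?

A is a knave; "B is a knight" is False, as required.
Since B is a knave, "A is a knight if and only if A is a knave" needs to be False, which holds.

A is a knave and B is a knave.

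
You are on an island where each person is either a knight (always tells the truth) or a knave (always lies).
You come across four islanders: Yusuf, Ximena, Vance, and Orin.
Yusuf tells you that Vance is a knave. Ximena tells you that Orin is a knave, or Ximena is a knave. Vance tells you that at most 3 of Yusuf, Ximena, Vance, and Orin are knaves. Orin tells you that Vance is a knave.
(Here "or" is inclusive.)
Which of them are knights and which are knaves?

Suppose Yusuf is a knight. Then Yusuf's statement "Vance is a knave" would have to be true. Checking the 8 ways to assign the others, none is consistent with every speaker.
(For instance, with Ximena=knight, Vance=knight, Orin=knave, Yusuf's claim "Vance is a knave" comes out false where it would need to be true.)
So Yusuf must be a knave, making "Vance is a knave" false. Taking Yusuf=knave, Ximena=knight, Vance=knight, Orin=knave, each remaining statement checks out:
  Ximena (knight): "Orin is a knave, or Ximena is a knave" — true. ✓
  Vance (knight): "at most 3 of Yusuf, Ximena, Vance, and Orin are knaves" — true. ✓
  Orin (knave): "Vance is a knave" — false. ✓
This is the unique consistent assignment.

Yusuf is a knave, Ximena is a knight, Vance is a knight, and Orin is a knave.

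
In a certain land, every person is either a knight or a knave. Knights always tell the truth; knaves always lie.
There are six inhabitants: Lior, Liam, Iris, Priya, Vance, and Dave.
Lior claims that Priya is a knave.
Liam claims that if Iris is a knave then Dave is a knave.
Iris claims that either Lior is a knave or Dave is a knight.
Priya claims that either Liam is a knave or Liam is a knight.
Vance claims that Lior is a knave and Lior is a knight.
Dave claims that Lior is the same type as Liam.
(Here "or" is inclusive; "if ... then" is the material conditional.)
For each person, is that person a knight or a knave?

Lior is a knave, Liam is a knight, Iris is a knight, Priya is a knight, Vance is a knave, and Dave is a knave.

Since Lior is a knave, "Priya is a knave" needs to be false, which holds.
Since Liam is a knight, "if Iris is a knave then Dave is a knave" needs to be true, which holds.
Iris is a knight, and the claim "either Lior is a knave or Dave is a knight" is indeed true.
As a knight, Priya's statement "either Liam is a knave or Liam is a knight" should be true; it is.
As a knave, Vance's statement "Lior is a knave and Lior is a knight" should be false; it is.
Dave is a knave; "Lior is the same type as Liam" is false, as required.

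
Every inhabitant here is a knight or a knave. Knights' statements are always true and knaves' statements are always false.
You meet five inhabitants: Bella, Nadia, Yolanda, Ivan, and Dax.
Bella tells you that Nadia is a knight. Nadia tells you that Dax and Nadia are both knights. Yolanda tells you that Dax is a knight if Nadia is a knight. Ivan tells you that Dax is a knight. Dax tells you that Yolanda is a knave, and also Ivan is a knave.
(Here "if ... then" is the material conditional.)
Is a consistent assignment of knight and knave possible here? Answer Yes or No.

Yes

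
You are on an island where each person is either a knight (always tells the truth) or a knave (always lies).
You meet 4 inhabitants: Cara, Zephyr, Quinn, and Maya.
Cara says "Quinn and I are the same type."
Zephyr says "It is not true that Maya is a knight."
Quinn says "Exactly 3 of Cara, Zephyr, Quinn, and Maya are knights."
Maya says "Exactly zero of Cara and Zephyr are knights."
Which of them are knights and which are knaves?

Cara is a knight, so "Quinn and I are the same type" must be true — and it is.
Zephyr is a knight; "it is not true that Maya is a knight" is true, as required.
Since Quinn is a knight, "exactly 3 of Cara, Zephyr, Quinn, and Maya are knights" needs to be true, which holds.
Since Maya is a knave, "exactly zero of Cara and Zephyr are knights" needs to be False, which holds.

Knights: Cara, Zephyr, and Quinn. Knaves: Maya.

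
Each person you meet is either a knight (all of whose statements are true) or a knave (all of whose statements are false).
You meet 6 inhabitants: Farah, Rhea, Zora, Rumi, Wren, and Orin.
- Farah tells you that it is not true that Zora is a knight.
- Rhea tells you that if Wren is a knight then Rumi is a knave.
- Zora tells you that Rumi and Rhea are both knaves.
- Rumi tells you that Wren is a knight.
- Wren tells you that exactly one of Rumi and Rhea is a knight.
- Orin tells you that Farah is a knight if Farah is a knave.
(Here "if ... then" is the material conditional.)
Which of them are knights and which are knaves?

Farah is a knight, Rhea is a knave, Zora is a knave, Rumi is a knight, Wren is a knight, and Orin is a knight.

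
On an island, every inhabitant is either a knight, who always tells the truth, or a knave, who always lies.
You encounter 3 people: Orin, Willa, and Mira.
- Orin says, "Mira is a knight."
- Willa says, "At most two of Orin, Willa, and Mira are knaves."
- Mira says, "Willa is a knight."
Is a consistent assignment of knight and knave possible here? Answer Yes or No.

Yes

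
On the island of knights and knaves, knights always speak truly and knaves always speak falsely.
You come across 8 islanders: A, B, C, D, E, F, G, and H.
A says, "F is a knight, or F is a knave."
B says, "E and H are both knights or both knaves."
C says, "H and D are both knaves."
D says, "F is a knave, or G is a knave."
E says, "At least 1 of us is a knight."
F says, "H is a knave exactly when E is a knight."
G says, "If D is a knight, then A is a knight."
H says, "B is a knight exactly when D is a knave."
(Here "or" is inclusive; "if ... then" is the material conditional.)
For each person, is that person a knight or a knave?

A is a knight, B is a knave, C is a knight, D is a knave, E is a knight, F is a knight, G is a knight, and H is a knave.

As a knight, A's statement "F is a knight, or F is a knave" should be True; it is.
B (knave): "E and H are both knights or both knaves" — false. ✓
C is a knight, so "H and D are both knaves" must be True — and it is.
D (knave): "F is a knave, or G is a knave" — false. ✓
Since E is a knight, "at least 1 of us is a knight" needs to be True, which holds.
As a knight, F's statement "H is a knave exactly when E is a knight" should be True; it is.
G is a knight, so "if D is a knight, then A is a knight" must be True — and it is.
H is a knave; "B is a knight exactly when D is a knave" is false, as required.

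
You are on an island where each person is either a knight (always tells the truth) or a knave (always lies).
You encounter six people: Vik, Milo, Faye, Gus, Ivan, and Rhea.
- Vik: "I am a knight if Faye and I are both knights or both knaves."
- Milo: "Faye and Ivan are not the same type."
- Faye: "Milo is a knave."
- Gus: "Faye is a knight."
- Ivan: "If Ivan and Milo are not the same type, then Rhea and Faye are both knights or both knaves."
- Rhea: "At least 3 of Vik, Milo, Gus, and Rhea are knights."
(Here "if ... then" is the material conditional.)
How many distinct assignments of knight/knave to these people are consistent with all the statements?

4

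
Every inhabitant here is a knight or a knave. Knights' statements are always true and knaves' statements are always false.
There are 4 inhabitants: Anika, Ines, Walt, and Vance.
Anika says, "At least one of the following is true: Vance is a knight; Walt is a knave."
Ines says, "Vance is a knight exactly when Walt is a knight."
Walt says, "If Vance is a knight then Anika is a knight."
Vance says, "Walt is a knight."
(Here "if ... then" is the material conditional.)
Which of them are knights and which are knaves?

Anika is a knight, and the claim "at least one of the following is true: Vance is a knight; Walt is a knave" is indeed True.
Ines (knight): "Vance is a knight exactly when Walt is a knight" — True. ✓
Walt is a knight; "if Vance is a knight then Anika is a knight" is True, as required.
Vance is a knight; "Walt is a knight" is True, as required.

Anika is a knight, Ines is a knight, Walt is a knight, and Vance is a knight.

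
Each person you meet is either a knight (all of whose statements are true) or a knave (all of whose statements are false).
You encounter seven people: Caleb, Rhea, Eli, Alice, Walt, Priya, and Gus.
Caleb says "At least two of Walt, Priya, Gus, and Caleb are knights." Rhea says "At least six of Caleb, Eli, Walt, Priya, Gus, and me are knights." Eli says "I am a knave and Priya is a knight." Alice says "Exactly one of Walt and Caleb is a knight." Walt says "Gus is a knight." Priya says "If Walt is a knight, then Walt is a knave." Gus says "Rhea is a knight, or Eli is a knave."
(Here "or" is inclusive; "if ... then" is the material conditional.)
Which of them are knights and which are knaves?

Caleb is a knight, Rhea is a knave, Eli is a knave, Alice is a knave, Walt is a knight, Priya is a knave, and Gus is a knight.

As a knight, Caleb's statement "at least two of Walt, Priya, Gus, and Caleb are knights" should be True; it is.
Rhea is a knave, and the claim "at least six of Caleb, Eli, Walt, Priya, Gus, and me are knights" is indeed false.
Eli (knave): "I am a knave and Priya is a knight" — false. ✓
As a knave, Alice's statement "exactly one of Walt and Caleb is a knight" should be false; it is.
Walt is a knight; "Gus is a knight" is True, as required.
Priya is a knave, and the claim "if Walt is a knight, then Walt is a knave" is indeed false.
Gus (knight): "Rhea is a knight, or Eli is a knave" — True. ✓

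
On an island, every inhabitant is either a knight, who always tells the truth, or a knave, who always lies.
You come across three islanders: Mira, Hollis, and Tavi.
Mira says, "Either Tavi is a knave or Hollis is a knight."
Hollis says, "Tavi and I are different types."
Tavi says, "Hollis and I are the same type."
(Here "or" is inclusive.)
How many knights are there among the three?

2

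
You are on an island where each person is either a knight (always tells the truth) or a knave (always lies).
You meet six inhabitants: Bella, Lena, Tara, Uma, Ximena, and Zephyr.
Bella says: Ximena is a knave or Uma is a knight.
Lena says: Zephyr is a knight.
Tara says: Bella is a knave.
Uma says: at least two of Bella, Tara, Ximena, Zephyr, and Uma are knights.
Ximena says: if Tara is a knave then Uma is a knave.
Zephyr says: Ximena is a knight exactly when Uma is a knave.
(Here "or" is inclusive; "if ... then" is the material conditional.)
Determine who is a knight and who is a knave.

Since Bella is a knight, "Ximena is a knave or Uma is a knight" needs to be true, which holds.
Lena is a knight, and the claim "Zephyr is a knight" is indeed true.
Tara (knave): "Bella is a knave" — False. ✓
Uma (knight): "at least two of Bella, Tara, Ximena, Zephyr, and Uma are knights" — true. ✓
Ximena is a knave; "if Tara is a knave then Uma is a knave" is False, as required.
As a knight, Zephyr's statement "Ximena is a knight exactly when Uma is a knave" should be true; it is.

Bella is a knight, Lena is a knight, Tara is a knave, Uma is a knight, Ximena is a knave, and Zephyr is a knight.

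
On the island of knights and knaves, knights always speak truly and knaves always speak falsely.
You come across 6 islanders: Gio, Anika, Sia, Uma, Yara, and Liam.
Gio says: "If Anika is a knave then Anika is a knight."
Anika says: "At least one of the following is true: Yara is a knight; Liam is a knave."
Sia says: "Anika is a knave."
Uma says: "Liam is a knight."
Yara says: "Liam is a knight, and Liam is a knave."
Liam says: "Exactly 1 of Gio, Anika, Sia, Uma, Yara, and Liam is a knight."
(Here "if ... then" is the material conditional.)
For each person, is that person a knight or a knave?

As a knight, Gio's statement "if Anika is a knave then Anika is a knight" should be true; it is.
Since Anika is a knight, "at least one of the following is true: Yara is a knight; Liam is a knave" needs to be true, which holds.
Sia is a knave, so "Anika is a knave" must be false — and it is.
Uma is a knave; "Liam is a knight" is false, as required.
Yara is a knave, so "Liam is a knight, and Liam is a knave" must be false — and it is.
Liam is a knave, so "exactly 1 of Gio, Anika, Sia, Uma, Yara, and Liam is a knight" must be false — and it is.

Knights: Gio and Anika. Knaves: Sia, Uma, Yara, and Liam.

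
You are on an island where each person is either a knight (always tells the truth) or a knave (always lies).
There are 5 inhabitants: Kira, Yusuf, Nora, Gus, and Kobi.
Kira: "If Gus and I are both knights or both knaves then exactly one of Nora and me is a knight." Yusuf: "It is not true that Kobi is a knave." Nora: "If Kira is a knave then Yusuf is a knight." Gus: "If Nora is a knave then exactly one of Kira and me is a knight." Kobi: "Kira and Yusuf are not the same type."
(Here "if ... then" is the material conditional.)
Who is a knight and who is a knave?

Suppose Kira is a knight. Then Kira's statement "if Gus and I are both knights or both knaves then exactly one of Nora and me is a knight" would have to be true. Checking the 16 ways to assign the others, none is consistent with every speaker.
(For instance, with Yusuf=knave, Nora=knave, Gus=knave, Kobi=knave, Nora's claim "if Kira is a knave then Yusuf is a knight" comes out true where it would need to be false.)
So Kira must be a knave, making "if Gus and I are both knights or both knaves then exactly one of Nora and me is a knight" false. Taking Kira=knave, Yusuf=knave, Nora=knave, Gus=knave, Kobi=knave, each remaining statement checks out:
  Yusuf (knave): "it is not true that Kobi is a knave" — false. ✓
  Nora (knave): "if Kira is a knave then Yusuf is a knight" — false. ✓
  Gus (knave): "if Nora is a knave then exactly one of Kira and me is a knight" — false. ✓
  Kobi (knave): "Kira and Yusuf are not the same type" — false. ✓
This is the unique consistent assignment.

Kira is a knave, Yusuf is a knave, Nora is a knave, Gus is a knave, and Kobi is a knave.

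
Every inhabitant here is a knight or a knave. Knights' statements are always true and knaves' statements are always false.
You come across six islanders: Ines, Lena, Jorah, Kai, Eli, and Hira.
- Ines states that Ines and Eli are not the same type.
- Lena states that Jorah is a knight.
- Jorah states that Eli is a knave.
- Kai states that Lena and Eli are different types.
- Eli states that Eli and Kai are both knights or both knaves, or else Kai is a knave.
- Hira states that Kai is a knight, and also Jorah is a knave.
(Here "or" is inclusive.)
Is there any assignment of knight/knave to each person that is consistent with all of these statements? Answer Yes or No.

Yes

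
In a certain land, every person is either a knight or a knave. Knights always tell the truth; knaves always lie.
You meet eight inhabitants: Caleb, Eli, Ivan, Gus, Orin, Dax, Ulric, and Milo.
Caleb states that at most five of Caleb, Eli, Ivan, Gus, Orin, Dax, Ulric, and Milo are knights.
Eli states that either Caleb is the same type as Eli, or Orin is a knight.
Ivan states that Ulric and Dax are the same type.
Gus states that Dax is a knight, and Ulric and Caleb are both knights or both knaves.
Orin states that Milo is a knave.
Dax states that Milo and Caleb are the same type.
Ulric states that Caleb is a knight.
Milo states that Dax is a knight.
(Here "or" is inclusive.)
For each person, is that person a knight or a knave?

Caleb (knight): "at most five of Caleb, Eli, Ivan, Gus, Orin, Dax, Ulric, and Milo are knights" — true. ✓
Eli (knight): "either Caleb is the same type as Eli, or Orin is a knight" — true. ✓
Ivan is a knave, and the claim "Ulric and Dax are the same type" is indeed false.
Since Gus is a knave, "Dax is a knight, and Ulric and Caleb are both knights or both knaves" needs to be false, which holds.
Since Orin is a knight, "Milo is a knave" needs to be true, which holds.
Dax (knave): "Milo and Caleb are the same type" — false. ✓
Ulric is a knight, so "Caleb is a knight" must be true — and it is.
Milo is a knave, so "Dax is a knight" must be false — and it is.

Knights: Caleb, Eli, Orin, and Ulric. Knaves: Ivan, Gus, Dax, and Milo.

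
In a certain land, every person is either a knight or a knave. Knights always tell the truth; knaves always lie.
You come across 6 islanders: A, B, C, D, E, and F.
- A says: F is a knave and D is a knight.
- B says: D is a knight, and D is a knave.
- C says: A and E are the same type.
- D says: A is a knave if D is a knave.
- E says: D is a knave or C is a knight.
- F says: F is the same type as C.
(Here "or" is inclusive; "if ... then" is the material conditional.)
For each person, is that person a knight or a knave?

A is a knight, B is a knave, C is a knight, D is a knight, E is a knight, and F is a knave.

A (knight): "F is a knave and D is a knight" — True. ✓
B is a knave; "D is a knight, and D is a knave" is false, as required.
C is a knight, so "A and E are the same type" must be True — and it is.
D is a knight; "A is a knave if D is a knave" is True, as required.
Since E is a knight, "D is a knave or C is a knight" needs to be True, which holds.
F is a knave, and the claim "F is the same type as C" is indeed false.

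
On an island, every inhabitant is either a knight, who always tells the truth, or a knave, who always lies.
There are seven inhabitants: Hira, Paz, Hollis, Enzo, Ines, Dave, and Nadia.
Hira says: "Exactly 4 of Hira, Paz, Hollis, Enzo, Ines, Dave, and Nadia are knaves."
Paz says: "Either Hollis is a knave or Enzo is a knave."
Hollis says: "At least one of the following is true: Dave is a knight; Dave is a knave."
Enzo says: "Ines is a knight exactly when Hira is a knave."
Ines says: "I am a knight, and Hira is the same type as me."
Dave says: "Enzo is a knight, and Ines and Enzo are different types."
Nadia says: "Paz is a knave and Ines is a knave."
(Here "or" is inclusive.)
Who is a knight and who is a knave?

Knights: Paz and Hollis. Knaves: Hira, Enzo, Ines, Dave, and Nadia.

Since Hira is a knave, "exactly 4 of Hira, Paz, Hollis, Enzo, Ines, Dave, and Nadia are knaves" needs to be false, which holds.
As a knight, Paz's statement "either Hollis is a knave or Enzo is a knave" should be true; it is.
Hollis is a knight; "at least one of the following is true: Dave is a knight; Dave is a knave" is true, as required.
Enzo (knave): "Ines is a knight exactly when Hira is a knave" — false. ✓
As a knave, Ines's statement "I am a knight, and Hira is the same type as me" should be false; it is.
As a knave, Dave's statement "Enzo is a knight, and Ines and Enzo are different types" should be false; it is.
As a knave, Nadia's statement "Paz is a knave and Ines is a knave" should be false; it is.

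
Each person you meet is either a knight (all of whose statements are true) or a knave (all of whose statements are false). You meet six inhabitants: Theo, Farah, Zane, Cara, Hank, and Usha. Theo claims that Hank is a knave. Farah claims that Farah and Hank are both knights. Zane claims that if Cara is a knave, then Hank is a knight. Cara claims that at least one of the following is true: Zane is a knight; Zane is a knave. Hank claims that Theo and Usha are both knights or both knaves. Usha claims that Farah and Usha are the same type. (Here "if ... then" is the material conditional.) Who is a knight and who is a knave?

Theo is a knave, Farah is a knight, Zane is a knight, Cara is a knight, Hank is a knight, and Usha is a knave.

Theo is a knave; "Hank is a knave" is False, as required.
As a knight, Farah's statement "Farah and Hank are both knights" should be True; it is.
As a knight, Zane's statement "if Cara is a knave, then Hank is a knight" should be True; it is.
Since Cara is a knight, "at least one of the following is true: Zane is a knight; Zane is a knave" needs to be True, which holds.
Hank is a knight, so "Theo and Usha are both knights or both knaves" must be True — and it is.
Since Usha is a knave, "Farah and Usha are the same type" needs to be False, which holds.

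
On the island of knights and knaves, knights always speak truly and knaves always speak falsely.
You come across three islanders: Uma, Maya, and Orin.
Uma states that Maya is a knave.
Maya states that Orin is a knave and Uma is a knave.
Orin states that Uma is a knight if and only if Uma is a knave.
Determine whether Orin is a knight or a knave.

Consistent assignments: {Uma=knight, Maya=knave, Orin=knave}; {Uma=knave, Maya=knight, Orin=knave}
In every consistent assignment, Orin is a knave.

Orin is a knave.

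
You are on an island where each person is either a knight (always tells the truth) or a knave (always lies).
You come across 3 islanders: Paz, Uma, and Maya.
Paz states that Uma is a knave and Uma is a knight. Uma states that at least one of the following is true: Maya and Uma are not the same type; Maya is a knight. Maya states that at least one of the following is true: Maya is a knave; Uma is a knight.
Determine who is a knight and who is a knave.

Paz (knave): "Uma is a knave and Uma is a knight" — False. ✓
Since Uma is a knight, "at least one of the following is true: Maya and Uma are not the same type; Maya is a knight" needs to be true, which holds.
Maya (knight): "at least one of the following is true: Maya is a knave; Uma is a knight" — true. ✓

Paz is a knave, Uma is a knight, and Maya is a knight.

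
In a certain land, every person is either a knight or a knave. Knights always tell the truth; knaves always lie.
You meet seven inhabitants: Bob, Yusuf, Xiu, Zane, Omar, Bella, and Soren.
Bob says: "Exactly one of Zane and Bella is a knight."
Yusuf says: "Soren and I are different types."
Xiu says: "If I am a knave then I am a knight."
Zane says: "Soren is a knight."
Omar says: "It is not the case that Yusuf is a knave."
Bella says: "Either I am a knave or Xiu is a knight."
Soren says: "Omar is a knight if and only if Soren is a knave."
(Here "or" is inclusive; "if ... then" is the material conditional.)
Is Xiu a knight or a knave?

Xiu is a knight.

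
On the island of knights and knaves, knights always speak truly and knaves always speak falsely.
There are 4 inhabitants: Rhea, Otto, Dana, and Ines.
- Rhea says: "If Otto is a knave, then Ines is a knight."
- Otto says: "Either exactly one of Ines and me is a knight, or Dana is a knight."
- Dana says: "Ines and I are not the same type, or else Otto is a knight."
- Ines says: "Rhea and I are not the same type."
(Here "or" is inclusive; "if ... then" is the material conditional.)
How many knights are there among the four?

The unique consistent assignment is Rhea=knave, Otto=knave, Dana=knave, Ines=knave.
That has 0 knights.

0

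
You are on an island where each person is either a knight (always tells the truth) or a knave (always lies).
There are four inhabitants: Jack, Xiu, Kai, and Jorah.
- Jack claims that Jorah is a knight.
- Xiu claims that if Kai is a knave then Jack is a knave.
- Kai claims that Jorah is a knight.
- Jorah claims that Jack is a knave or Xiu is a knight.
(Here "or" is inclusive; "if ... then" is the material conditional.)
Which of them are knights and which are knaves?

Jack is a knight, Xiu is a knight, Kai is a knight, and Jorah is a knight.

Jack (knight): "Jorah is a knight" — True. ✓
Xiu is a knight, so "if Kai is a knave then Jack is a knave" must be True — and it is.
As a knight, Kai's statement "Jorah is a knight" should be True; it is.
Jorah is a knight, and the claim "Jack is a knave or Xiu is a knight" is indeed True.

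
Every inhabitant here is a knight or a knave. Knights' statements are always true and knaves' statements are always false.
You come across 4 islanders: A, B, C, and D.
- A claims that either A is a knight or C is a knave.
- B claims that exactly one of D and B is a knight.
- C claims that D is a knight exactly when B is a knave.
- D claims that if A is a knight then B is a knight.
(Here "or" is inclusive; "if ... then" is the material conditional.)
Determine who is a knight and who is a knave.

A is a knight, B is a knave, C is a knave, and D is a knave.

Suppose A is a knave. Then A's statement "either A is a knight or C is a knave" would have to be false. Checking the 8 ways to assign the others, none is consistent with every speaker.
(For instance, with B=knave, C=knave, D=knave, A's claim "either A is a knight or C is a knave" comes out true where it would need to be false.)
So A must be a knight, making "either A is a knight or C is a knave" true. Taking A=knight, B=knave, C=knave, D=knave, each remaining statement checks out:
  B (knave): "exactly one of D and B is a knight" — false. ✓
  C (knave): "D is a knight exactly when B is a knave" — false. ✓
  D (knave): "if A is a knight then B is a knight" — false. ✓
This is the unique consistent assignment.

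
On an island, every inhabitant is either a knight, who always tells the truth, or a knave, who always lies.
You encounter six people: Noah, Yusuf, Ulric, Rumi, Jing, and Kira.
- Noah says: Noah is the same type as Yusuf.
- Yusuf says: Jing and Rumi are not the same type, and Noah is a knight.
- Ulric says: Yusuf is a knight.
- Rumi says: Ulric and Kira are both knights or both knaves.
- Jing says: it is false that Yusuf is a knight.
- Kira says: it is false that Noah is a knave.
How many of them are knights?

5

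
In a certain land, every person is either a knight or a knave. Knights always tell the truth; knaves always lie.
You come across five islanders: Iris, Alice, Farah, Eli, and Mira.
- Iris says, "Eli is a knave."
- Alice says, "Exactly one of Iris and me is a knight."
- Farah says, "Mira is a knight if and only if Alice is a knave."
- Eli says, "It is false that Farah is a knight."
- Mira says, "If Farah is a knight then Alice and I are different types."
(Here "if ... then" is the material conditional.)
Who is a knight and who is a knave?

Iris is a knave, Alice is a knight, Farah is a knave, Eli is a knight, and Mira is a knight.

Iris is a knave, and the claim "Eli is a knave" is indeed False.
Alice (knight): "exactly one of Iris and me is a knight" — True. ✓
Since Farah is a knave, "Mira is a knight if and only if Alice is a knave" needs to be False, which holds.
Eli is a knight; "it is false that Farah is a knight" is True, as required.
Mira is a knight, so "if Farah is a knight then Alice and I are different types" must be True — and it is.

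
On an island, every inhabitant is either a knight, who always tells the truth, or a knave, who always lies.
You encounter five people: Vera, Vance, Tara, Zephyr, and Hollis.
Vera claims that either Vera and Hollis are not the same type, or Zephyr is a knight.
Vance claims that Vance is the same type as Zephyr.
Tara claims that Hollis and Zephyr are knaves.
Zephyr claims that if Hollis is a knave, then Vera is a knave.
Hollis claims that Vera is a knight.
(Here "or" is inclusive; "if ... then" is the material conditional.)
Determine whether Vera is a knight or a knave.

Vera is a knight.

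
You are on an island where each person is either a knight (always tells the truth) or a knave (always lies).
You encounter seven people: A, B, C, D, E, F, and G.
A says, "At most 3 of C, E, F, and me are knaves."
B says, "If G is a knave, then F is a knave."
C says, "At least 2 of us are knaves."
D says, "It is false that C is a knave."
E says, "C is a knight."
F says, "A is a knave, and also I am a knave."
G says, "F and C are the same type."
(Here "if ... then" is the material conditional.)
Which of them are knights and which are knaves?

A is a knight, so "at most 3 of C, E, F, and me are knaves" must be true — and it is.
B is a knight, so "if G is a knave, then F is a knave" must be true — and it is.
Since C is a knight, "at least 2 of us are knaves" needs to be true, which holds.
D is a knight, so "it is false that C is a knave" must be true — and it is.
E (knight): "C is a knight" — true. ✓
As a knave, F's statement "A is a knave, and also I am a knave" should be false; it is.
As a knave, G's statement "F and C are the same type" should be false; it is.

A is a knight, B is a knight, C is a knight, D is a knight, E is a knight, F is a knave, and G is a knave.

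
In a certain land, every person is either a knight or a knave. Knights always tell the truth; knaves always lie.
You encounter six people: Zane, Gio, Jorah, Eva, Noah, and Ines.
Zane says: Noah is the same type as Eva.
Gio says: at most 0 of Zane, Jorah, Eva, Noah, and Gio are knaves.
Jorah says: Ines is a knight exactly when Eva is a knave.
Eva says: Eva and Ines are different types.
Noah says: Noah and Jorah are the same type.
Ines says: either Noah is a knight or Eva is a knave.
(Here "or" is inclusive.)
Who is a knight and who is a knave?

Zane is a knave, Gio is a knave, Jorah is a knight, Eva is a knight, Noah is a knave, and Ines is a knave.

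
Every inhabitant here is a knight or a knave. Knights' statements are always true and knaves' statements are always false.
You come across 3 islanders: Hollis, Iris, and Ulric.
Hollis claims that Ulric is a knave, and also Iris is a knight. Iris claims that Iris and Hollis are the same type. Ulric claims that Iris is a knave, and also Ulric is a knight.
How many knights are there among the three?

2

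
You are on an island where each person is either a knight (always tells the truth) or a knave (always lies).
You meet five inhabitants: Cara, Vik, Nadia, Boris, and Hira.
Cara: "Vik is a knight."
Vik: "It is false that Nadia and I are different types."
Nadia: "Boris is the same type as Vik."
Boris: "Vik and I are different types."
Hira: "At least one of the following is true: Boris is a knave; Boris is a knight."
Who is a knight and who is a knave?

Cara is a knave, and the claim "Vik is a knight" is indeed False.
As a knave, Vik's statement "it is false that Nadia and I are different types" should be False; it is.
Nadia (knight): "Boris is the same type as Vik" — true. ✓
As a knave, Boris's statement "Vik and I are different types" should be False; it is.
Hira is a knight, and the claim "at least one of the following is true: Boris is a knave; Boris is a knight" is indeed true.

Cara is a knave, Vik is a knave, Nadia is a knight, Boris is a knave, and Hira is a knight.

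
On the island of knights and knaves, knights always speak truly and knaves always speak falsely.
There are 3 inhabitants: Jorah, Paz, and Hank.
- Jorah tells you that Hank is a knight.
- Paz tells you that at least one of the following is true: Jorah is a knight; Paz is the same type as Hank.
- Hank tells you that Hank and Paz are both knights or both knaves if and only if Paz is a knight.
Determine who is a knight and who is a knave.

Jorah is a knight, Paz is a knight, and Hank is a knight.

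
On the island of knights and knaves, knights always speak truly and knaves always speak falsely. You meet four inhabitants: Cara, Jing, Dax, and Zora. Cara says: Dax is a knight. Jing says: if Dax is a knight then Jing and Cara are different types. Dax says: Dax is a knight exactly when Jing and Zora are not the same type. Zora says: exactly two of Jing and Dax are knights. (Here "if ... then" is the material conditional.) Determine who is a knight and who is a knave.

Cara is a knave, Jing is a knight, Dax is a knave, and Zora is a knave.

Suppose Cara is a knight. Then Cara's statement "Dax is a knight" would have to be true. Checking the 8 ways to assign the others, none is consistent with every speaker.
(For instance, with Jing=knight, Dax=knave, Zora=knave, Cara's claim "Dax is a knight" comes out false where it would need to be true.)
So Cara must be a knave, making "Dax is a knight" false. Taking Cara=knave, Jing=knight, Dax=knave, Zora=knave, each remaining statement checks out:
  Jing (knight): "if Dax is a knight then Jing and Cara are different types" — true. ✓
  Dax (knave): "Dax is a knight exactly when Jing and Zora are not the same type" — false. ✓
  Zora (knave): "exactly two of Jing and Dax are knights" — false. ✓
This is the unique consistent assignment.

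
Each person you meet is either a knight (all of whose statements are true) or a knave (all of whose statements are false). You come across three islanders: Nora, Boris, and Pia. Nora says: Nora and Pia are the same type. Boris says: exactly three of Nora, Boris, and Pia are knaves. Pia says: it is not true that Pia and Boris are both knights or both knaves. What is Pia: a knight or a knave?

Pia is a knight.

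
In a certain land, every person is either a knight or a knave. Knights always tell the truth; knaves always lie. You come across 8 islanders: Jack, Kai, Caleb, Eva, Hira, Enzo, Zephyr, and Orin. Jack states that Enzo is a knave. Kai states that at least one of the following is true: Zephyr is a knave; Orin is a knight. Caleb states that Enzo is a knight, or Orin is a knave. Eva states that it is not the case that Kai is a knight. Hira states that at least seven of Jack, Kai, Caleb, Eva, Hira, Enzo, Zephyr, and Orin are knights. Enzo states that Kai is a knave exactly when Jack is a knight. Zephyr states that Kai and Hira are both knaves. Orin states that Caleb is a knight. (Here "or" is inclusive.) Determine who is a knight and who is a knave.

Jack is a knave, Kai is a knight, Caleb is a knight, Eva is a knave, Hira is a knave, Enzo is a knight, Zephyr is a knave, and Orin is a knight.

Jack is a knave, and the claim "Enzo is a knave" is indeed false.
Kai (knight): "at least one of the following is true: Zephyr is a knave; Orin is a knight" — True. ✓
Caleb (knight): "Enzo is a knight, or Orin is a knave" — True. ✓
Eva is a knave, and the claim "it is not the case that Kai is a knight" is indeed false.
As a knave, Hira's statement "at least seven of Jack, Kai, Caleb, Eva, Hira, Enzo, Zephyr, and Orin are knights" should be false; it is.
Since Enzo is a knight, "Kai is a knave exactly when Jack is a knight" needs to be True, which holds.
As a knave, Zephyr's statement "Kai and Hira are both knaves" should be false; it is.
Orin is a knight, and the claim "Caleb is a knight" is indeed True.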